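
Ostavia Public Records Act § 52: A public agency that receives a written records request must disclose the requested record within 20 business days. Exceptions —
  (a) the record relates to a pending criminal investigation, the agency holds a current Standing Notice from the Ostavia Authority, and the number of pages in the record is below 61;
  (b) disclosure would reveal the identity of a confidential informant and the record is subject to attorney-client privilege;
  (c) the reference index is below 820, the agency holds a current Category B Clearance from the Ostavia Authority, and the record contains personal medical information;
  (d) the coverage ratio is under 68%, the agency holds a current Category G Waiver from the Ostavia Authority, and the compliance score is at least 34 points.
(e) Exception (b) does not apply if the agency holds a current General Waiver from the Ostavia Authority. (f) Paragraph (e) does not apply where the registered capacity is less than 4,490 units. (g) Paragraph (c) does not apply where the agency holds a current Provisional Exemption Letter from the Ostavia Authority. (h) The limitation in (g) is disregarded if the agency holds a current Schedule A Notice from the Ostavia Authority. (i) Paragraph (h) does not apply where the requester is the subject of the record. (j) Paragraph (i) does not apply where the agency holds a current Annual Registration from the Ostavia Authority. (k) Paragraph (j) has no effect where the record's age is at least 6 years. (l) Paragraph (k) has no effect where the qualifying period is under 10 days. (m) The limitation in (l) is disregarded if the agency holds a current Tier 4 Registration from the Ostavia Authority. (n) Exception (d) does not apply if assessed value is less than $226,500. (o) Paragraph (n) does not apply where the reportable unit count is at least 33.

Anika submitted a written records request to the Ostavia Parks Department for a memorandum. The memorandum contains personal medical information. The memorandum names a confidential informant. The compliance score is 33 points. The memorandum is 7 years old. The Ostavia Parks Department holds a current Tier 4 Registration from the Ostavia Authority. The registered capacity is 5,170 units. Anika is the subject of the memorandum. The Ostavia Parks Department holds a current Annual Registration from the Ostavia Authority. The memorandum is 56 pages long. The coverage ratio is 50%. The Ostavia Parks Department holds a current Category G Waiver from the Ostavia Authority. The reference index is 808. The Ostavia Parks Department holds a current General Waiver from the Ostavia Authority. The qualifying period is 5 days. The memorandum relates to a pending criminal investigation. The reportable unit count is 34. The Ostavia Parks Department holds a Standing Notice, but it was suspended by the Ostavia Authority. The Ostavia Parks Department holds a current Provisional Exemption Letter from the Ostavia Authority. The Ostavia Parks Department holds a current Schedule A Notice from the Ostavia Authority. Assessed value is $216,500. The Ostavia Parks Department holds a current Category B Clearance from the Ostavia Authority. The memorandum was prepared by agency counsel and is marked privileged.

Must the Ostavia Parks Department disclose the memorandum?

Yes — the Ostavia Parks Department must disclose the memorandum.

Exception (a) requires that the agency holds a current Standing Notice from the Ostavia Authority; but the Standing Notice is not current, so (a) is unavailable.
All of (b)'s requirements are met (the memorandum names a confidential informant; the memorandum is privileged). Turning to paragraphs (e)–(f): (e) is engaged — a current General Waiver is held. (f) is not triggered (the registered capacity is 5,170 units, not less than 4,490 units), so (e) stands. So (b) is unavailable.
Exception (c) is satisfied on its face — the reference index is 808, below the 820 limit; a current Category B Clearance is held; the memorandum contains personal medical information. Turning to paragraphs (g)–(m): (g) operates against (c): a current Provisional Exemption Letter is held. (h) would limit (g) — a current Schedule A Notice is held — but (i) sets (h) aside: (i) is engaged — Anika is the subject of the memorandum. (j) would limit (i) — a current Annual Registration is held — but (k) sets (j) aside: (k) applies — the record's age is 7 years, meeting the 6 years threshold. (l) applies (the qualifying period is 5 days, under the 10 days limit), but is overridden by (m): (m) is triggered — a current Tier 4 Registration is held. So (c) is unavailable.
Exception (d) does not apply: the compliance score is 33 points, short of 34 points.
None of the exceptions is available; § 52 applies in full.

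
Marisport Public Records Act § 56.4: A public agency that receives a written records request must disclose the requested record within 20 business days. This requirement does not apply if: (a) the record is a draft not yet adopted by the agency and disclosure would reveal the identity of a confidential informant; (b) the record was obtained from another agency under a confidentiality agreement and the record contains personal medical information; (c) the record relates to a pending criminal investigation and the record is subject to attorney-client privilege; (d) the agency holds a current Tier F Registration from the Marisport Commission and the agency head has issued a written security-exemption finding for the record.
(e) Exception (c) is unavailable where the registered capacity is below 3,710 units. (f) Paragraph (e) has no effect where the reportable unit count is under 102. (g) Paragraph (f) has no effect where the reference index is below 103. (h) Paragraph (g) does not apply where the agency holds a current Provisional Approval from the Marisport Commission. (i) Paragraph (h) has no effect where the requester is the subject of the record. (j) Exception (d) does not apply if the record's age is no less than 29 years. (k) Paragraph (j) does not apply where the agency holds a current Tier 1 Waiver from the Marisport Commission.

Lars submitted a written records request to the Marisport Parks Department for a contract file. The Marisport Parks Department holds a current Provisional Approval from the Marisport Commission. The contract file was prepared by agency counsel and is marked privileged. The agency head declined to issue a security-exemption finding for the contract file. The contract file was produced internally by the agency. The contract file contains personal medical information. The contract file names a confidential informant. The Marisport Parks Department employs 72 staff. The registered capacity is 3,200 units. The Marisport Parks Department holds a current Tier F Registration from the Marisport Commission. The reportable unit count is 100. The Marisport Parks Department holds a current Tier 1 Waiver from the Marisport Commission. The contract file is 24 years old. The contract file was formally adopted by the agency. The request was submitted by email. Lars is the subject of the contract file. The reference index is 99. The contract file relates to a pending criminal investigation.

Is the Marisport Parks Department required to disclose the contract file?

Yes — the Marisport Parks Department must disclose the contract file.

Exception (a) does not apply: the contract file has been formally adopted.
Exception (b) does not apply: the contract file was produced internally.
Exception (c) is satisfied on its face — the contract file relates to a pending investigation; the contract file is privileged. But applying paragraphs (e)–(i): (e) is triggered — the registered capacity is 3,200 units, below the 3,710 units limit. (f) would limit (e) — the reportable unit count is 100, under the 102 limit — but (g) sets (f) aside: (g) is engaged — the reference index is 99, below the 103 limit. (h) would limit (g) — a current Provisional Approval is held — but (i) sets (h) aside: (i) operates — Lars is the subject of the contract file. So (c) is unavailable.
Exception (d) does not apply: the agency head declined to issue a security-exemption finding.
No exception applies. The general rule governs.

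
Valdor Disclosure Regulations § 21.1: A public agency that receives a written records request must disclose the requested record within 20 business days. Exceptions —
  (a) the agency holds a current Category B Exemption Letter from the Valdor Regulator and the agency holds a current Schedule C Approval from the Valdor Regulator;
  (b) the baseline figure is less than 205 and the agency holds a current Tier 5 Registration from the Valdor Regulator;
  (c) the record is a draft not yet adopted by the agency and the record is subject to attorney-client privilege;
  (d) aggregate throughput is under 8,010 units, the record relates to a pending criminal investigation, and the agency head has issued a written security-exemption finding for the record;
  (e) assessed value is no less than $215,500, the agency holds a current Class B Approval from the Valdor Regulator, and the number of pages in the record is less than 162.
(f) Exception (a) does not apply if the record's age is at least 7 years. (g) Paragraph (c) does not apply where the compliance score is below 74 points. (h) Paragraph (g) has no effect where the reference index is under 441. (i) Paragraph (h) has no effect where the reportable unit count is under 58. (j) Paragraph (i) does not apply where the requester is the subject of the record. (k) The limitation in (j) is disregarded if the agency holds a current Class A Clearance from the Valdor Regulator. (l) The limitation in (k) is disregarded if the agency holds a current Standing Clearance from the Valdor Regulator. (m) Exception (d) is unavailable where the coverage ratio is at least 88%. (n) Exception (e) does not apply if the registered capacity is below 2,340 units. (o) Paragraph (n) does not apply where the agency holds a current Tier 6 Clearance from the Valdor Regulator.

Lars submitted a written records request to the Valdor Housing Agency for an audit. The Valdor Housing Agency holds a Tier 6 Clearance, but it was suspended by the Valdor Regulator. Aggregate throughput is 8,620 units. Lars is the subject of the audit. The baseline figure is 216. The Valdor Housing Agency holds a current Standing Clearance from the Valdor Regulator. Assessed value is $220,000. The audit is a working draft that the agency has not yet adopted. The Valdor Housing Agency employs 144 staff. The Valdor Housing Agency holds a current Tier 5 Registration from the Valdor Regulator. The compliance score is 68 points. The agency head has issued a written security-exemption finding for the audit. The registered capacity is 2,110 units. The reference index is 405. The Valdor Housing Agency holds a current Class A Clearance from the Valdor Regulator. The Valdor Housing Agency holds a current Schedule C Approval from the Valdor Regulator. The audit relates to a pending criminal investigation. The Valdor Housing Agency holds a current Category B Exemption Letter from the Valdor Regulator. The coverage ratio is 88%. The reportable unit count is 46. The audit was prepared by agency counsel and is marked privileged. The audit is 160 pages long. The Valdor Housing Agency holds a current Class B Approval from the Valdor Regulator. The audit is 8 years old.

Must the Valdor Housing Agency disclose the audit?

Exception (a) is satisfied on its face — a current Category B Exemption Letter is held; a current Schedule C Approval is held. But: (f) operates against (a): the record's age is 8 years, meeting the 7 years threshold. So (a) is unavailable.
Exception (b) requires that the baseline figure is less than 205; but the baseline figure is 216, not less than 205, so (b) is unavailable.
Exception (c) is satisfied on its face — the audit is an unadopted draft; the audit is privileged. Considering the limiting provisions: (g) would limit (c) — the compliance score is 68 points, below the 74 points limit — but (h) sets (g) aside: (h) is triggered — the reference index is 405, under the 441 limit. (i) would limit (h) — the reportable unit count is 46, under the 58 limit — but (j) sets (i) aside: (j) operates against (i): Lars is the subject of the audit. (k) is engaged (a current Class A Clearance is held), but is set aside by (l): (l) operates against (k): a current Standing Clearance is held. Exception (c) stands.
Exception (d) fails — aggregate throughput is 8,620 units, not under 8,010 units.
Exception (e) is satisfied on its face — assessed value is $220,000, meeting the $215,500 threshold; a current Class B Approval is held; the number of pages in the record is 160, less than the 162 limit. However, paragraphs (n)–(o) must be considered: (n) operates against (e): the registered capacity is 2,110 units, below the 2,340 units limit. (o) is not triggered (there is no Tier 6 Clearance in force), so (n) stands. So (e) is unavailable.

No — exception (c) applies; the Valdor Housing Agency is not required to disclose the audit.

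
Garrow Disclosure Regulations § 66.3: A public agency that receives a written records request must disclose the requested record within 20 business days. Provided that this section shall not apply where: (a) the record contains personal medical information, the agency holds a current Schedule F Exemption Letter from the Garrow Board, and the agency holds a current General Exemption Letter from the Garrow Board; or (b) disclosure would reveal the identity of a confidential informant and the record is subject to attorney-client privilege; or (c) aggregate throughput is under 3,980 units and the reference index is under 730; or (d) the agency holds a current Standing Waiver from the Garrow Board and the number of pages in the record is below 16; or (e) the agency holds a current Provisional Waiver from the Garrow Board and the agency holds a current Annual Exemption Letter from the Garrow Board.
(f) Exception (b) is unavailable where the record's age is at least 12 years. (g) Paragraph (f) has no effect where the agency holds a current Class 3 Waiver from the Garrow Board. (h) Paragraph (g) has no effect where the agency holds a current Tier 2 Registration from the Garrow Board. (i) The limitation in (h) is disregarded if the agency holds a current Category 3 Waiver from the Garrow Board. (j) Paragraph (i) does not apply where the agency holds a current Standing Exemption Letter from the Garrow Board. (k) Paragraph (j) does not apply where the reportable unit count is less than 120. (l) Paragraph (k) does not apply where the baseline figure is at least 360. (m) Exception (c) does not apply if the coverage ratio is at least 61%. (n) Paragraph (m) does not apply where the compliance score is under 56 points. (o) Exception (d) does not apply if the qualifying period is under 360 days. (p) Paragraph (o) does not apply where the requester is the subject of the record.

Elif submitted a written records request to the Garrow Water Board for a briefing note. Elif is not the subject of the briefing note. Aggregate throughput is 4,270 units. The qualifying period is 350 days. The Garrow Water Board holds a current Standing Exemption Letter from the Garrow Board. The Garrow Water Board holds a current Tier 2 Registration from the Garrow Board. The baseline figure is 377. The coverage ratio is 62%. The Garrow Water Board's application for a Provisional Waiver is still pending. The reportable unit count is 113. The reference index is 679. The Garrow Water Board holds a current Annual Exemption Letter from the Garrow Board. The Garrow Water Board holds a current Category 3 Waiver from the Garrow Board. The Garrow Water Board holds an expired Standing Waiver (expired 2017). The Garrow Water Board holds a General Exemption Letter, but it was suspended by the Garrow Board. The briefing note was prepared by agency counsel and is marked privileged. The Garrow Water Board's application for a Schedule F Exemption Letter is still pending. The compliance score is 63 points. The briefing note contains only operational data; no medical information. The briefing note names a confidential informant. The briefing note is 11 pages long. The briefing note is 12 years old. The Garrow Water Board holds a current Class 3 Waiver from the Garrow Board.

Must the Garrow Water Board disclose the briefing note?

Exception (a) fails — the briefing note contains only operational data.
All of (b)'s requirements are met (the briefing note names a confidential informant; the briefing note is privileged). Turning to paragraphs (f)–(l): (f) operates against (b): the record's age is 12 years, meeting the 12 years threshold. (g) operates (a current Class 3 Waiver is held), but is itself disapplied by (h): (h) operates against (g): a current Tier 2 Registration is held. (i) applies (a current Category 3 Waiver is held), but is itself disapplied by (j): (j) is triggered — a current Standing Exemption Letter is held. (k) applies (the reportable unit count is 113, less than the 120 limit), but is set aside by (l): (l) operates — the baseline figure is 377, meeting the 360 threshold. So (b) is unavailable.
Exception (c) fails — aggregate throughput is 4,270 units, not under 3,980 units.
Exception (d) does not apply: there is no Standing Waiver in force.
Exception (e) does not apply: there is no Provisional Waiver in force.
No exception is made out. the Garrow Water Board falls within the general rule.

Yes — the Garrow Water Board must disclose the briefing note.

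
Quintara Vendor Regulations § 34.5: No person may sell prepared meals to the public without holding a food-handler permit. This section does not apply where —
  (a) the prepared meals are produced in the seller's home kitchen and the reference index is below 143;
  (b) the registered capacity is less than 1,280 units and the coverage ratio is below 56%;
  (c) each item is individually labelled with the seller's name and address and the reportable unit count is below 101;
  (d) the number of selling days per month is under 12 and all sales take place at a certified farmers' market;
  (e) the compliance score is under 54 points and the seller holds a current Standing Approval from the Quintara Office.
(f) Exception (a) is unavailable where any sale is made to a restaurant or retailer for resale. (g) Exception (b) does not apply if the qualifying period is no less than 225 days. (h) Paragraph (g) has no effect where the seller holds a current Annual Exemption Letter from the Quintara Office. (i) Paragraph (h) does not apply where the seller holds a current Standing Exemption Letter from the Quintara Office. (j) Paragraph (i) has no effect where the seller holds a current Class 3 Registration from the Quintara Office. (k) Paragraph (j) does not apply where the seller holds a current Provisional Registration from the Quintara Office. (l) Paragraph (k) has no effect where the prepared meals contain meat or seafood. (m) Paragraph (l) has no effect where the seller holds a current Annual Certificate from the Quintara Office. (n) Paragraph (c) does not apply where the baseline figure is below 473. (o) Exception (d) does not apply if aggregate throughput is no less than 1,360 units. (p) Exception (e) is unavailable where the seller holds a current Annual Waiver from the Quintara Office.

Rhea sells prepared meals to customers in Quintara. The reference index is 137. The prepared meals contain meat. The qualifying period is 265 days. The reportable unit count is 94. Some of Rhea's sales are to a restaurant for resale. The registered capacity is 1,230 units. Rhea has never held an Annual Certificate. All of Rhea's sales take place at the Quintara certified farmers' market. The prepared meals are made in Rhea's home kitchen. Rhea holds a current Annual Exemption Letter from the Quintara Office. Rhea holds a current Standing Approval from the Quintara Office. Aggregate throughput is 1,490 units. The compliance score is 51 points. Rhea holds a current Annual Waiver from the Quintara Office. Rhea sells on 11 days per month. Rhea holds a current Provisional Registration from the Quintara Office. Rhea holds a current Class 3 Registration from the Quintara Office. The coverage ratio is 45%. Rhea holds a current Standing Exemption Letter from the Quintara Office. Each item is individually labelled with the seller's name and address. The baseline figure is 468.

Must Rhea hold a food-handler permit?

No — exception (b) applies; Rhea is not required to hold a food-handler permit.

All of (a)'s requirements are met (the prepared meals are home-kitchen produced; the reference index is 137, below the 143 limit). But applying paragraph (f): (f) is triggered — some sales are to a restaurant for resale. So (a) is unavailable.
All of (b)'s requirements are met (the registered capacity is 1,230 units, less than the 1,280 units limit; the coverage ratio is 45%, below the 56% limit). Under paragraphs (g)–(m): (g) would limit (b) — the qualifying period is 265 days, meeting the 225 days threshold — but (h) sets (g) aside: (h) is triggered — a current Annual Exemption Letter is held. (i) applies (a current Standing Exemption Letter is held), but is itself disapplied by (j): (j) operates — a current Class 3 Registration is held. (k) operates (a current Provisional Registration is held), but is displaced by (l): (l) operates against (k): the prepared meals contain meat. (m) does not operate here (no current Annual Certificate is held), so (l) stands. Exception (b) stands.
Exception (c)'s conditions are all satisfied: items are individually labelled; the reportable unit count is 94, below the 101 limit. Turning to paragraph (n): (n) operates against (c): the baseline figure is 468, below the 473 limit. (c) is therefore removed.
Exception (d): the number of selling days per month is 11, under the 12 limit; all sales are at a certified farmers' market — every condition holds. But: (o) is triggered — aggregate throughput is 1,490 units, meeting the 1,360 units threshold. (d) is therefore removed.
Exception (e): the compliance score is 51 points, under the 54 points limit; a current Standing Approval is held — every condition holds. But applying paragraph (p): (p) operates — a current Annual Waiver is held. So (e) is unavailable.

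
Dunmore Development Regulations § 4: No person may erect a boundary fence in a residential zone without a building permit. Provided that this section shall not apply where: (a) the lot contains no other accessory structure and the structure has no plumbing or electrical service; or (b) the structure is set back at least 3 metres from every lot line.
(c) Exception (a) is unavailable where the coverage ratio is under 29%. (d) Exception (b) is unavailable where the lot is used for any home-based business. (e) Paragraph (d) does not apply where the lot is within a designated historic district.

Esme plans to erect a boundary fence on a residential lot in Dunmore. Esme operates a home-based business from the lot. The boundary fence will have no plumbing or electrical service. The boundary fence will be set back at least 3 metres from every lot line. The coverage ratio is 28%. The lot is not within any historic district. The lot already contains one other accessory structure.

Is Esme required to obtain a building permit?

Yes — Esme must obtain a building permit.

Exception (a) fails — the lot already has another accessory structure.
Exception (b)'s conditions are all satisfied: the setback is at least 3 m on every side. However, paragraphs (d)–(e) must be considered: (d) operates — a home-based business operates on the lot. (e) is not engaged (the lot is not in a historic district), so (d) stands. So (b) is unavailable.
None of the exceptions is available; § 4 applies in full.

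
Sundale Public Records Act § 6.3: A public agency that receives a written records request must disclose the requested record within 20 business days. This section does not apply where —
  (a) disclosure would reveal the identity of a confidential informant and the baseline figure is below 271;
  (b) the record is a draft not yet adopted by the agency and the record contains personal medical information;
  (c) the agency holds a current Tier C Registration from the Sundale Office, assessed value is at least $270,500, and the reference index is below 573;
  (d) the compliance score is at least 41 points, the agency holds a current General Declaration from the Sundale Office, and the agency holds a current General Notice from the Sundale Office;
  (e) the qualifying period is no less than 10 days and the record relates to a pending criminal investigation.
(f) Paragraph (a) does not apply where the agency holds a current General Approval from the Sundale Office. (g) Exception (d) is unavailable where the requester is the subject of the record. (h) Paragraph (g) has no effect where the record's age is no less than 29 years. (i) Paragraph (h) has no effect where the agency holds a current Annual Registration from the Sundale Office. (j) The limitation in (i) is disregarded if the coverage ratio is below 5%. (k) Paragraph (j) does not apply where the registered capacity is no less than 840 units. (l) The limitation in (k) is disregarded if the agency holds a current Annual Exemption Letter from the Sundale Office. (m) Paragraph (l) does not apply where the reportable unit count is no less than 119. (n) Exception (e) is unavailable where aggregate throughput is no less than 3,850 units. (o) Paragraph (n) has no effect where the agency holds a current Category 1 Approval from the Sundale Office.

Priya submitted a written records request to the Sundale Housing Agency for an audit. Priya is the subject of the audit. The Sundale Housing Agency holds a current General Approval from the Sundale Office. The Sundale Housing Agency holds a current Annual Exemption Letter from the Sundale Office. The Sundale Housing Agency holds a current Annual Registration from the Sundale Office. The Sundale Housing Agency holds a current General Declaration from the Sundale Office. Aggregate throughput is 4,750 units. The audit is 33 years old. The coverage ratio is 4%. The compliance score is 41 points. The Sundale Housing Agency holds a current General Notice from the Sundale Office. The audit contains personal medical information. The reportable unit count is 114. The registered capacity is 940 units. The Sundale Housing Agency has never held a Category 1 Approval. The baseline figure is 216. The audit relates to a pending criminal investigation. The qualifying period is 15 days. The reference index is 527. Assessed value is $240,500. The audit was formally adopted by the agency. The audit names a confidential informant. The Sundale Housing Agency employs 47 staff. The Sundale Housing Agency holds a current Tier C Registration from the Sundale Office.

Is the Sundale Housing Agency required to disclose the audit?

Exception (a)'s conditions are all satisfied: the audit names a confidential informant; the baseline figure is 216, below the 271 limit. But: (f) is engaged — a current General Approval is held. So (a) is unavailable.
Exception (b) requires that the record is a draft not yet adopted by the agency; but the audit has been formally adopted, so (b) is unavailable.
Exception (c) fails — assessed value is $240,500, short of $270,500.
Exception (d): the compliance score is 41 points, meeting the 41 points threshold; a current General Declaration is held; a current General Notice is held — every condition holds. As to paragraphs (g)–(m): (g) would limit (d) — Priya is the subject of the audit — but (h) sets (g) aside: (h) operates against (g): the record's age is 33 years, meeting the 29 years threshold. (i) operates (a current Annual Registration is held), but is overridden by (j): (j) operates against (i): the coverage ratio is 4%, below the 5% limit. (k) applies (the registered capacity is 940 units, meeting the 840 units threshold), but yields to (l): (l) operates against (k): a current Annual Exemption Letter is held. (m), which would lift (l), does not operate here — the reportable unit count is 114, short of 119. (d) remains available.
Exception (e) is satisfied on its face — the qualifying period is 15 days, meeting the 10 days threshold; the audit relates to a pending investigation. But applying paragraphs (n)–(o): (n) applies — aggregate throughput is 4,750 units, meeting the 3,850 units threshold. (o) is not engaged (no current Category 1 Approval is held), so (n) stands. So (e) is unavailable.

No — exception (d) applies; the Sundale Housing Agency is not required to disclose the audit.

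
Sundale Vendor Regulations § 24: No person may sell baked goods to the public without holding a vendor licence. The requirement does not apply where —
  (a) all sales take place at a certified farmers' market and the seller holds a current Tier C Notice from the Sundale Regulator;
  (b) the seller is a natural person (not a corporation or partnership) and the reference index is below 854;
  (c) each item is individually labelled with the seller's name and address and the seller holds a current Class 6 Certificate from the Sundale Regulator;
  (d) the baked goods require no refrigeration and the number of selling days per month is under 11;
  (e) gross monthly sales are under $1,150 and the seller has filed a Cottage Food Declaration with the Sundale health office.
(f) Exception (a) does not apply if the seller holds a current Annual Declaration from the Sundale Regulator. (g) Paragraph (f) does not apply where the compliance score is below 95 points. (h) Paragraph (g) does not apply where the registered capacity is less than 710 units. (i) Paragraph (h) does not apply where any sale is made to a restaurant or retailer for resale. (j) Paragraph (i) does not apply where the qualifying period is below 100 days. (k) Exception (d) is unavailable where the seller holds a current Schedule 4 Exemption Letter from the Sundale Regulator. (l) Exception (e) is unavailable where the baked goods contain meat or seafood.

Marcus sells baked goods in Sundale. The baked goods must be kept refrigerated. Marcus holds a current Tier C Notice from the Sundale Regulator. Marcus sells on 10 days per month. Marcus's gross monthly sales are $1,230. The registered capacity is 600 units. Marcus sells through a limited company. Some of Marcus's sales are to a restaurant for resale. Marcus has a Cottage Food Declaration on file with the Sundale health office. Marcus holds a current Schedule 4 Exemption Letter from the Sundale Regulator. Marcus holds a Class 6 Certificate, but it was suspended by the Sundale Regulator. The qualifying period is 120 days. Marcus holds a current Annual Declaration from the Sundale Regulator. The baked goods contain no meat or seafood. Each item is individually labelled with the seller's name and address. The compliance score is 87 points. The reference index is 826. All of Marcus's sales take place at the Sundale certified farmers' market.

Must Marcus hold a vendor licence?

Exception (a): all sales are at a certified farmers' market; a current Tier C Notice is held — every condition holds. Under paragraphs (f)–(j): (f) operates (a current Annual Declaration is held), but is set aside by (g): (g) operates against (f): the compliance score is 87 points, below the 95 points limit. (h) is engaged (the registered capacity is 600 units, less than the 710 units limit), but is displaced by (i): (i) operates against (h): some sales are to a restaurant for resale. (j) is not triggered (the qualifying period is 120 days, not below 100 days), so (i) stands. Exception (a) stands.
Exception (b) fails — the seller operates through a limited company.
Exception (c) requires that the seller holds a current Class 6 Certificate from the Sundale Regulator; but the Class 6 Certificate is not current, so (c) is unavailable.
Exception (d) requires that the baked goods require no refrigeration; but the baked goods require refrigeration, so (d) is unavailable.
Exception (e) fails — gross monthly sales are $1,230, not under $1,150.

No — exception (a) applies; Marcus is not required to hold a vendor licence.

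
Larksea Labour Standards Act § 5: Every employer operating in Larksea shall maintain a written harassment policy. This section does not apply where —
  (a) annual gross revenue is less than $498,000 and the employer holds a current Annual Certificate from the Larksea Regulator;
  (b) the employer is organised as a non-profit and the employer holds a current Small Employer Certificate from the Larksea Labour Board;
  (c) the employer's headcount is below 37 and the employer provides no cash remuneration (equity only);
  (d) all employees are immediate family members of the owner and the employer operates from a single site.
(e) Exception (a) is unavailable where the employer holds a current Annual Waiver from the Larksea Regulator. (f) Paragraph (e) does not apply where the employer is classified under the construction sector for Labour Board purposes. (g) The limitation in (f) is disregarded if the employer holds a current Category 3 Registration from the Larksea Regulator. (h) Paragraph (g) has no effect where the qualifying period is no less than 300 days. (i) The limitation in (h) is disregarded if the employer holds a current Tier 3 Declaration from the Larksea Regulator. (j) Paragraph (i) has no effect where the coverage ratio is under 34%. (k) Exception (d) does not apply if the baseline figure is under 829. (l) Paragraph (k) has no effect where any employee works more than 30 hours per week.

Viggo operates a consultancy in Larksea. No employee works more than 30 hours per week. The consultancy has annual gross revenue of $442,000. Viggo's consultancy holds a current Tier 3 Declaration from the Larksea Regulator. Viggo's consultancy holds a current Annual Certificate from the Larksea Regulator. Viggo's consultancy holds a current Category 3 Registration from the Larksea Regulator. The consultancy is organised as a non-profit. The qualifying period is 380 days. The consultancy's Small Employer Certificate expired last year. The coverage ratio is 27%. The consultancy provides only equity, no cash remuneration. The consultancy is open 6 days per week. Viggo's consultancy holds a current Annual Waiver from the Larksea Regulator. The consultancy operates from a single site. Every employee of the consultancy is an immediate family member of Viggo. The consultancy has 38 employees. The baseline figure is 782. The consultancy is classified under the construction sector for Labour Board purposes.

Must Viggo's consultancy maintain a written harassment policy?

Exception (a)'s conditions are all satisfied: annual gross revenue is $442,000, less than the $498,000 limit; a current Annual Certificate is held. As to paragraphs (e)–(j): (e) applies (a current Annual Waiver is held), but is itself disapplied by (f): (f) operates against (e): the consultancy is classified under the construction sector. (g) is engaged (a current Category 3 Registration is held), but is overridden by (h): (h) operates against (g): the qualifying period is 380 days, meeting the 300 days threshold. (i) would limit (h) — a current Tier 3 Declaration is held — but (j) sets (i) aside: (j) operates against (i): the coverage ratio is 27%, under the 34% limit. So (a) applies.
Exception (b) fails — the Small Employer Certificate has expired.
Exception (c) fails — the employer's headcount is 38, not below 37.
Exception (d) is satisfied on its face — every employee is an immediate family member; the employer operates from a single site. However, paragraphs (k)–(l) must be considered: (k) operates against (d): the baseline figure is 782, under the 829 limit. (l), which would lift (k), is inapplicable — no employee exceeds 30 hours/week. So (d) is unavailable.

No — exception (a) applies; Viggo's consultancy is not required to maintain a written harassment policy.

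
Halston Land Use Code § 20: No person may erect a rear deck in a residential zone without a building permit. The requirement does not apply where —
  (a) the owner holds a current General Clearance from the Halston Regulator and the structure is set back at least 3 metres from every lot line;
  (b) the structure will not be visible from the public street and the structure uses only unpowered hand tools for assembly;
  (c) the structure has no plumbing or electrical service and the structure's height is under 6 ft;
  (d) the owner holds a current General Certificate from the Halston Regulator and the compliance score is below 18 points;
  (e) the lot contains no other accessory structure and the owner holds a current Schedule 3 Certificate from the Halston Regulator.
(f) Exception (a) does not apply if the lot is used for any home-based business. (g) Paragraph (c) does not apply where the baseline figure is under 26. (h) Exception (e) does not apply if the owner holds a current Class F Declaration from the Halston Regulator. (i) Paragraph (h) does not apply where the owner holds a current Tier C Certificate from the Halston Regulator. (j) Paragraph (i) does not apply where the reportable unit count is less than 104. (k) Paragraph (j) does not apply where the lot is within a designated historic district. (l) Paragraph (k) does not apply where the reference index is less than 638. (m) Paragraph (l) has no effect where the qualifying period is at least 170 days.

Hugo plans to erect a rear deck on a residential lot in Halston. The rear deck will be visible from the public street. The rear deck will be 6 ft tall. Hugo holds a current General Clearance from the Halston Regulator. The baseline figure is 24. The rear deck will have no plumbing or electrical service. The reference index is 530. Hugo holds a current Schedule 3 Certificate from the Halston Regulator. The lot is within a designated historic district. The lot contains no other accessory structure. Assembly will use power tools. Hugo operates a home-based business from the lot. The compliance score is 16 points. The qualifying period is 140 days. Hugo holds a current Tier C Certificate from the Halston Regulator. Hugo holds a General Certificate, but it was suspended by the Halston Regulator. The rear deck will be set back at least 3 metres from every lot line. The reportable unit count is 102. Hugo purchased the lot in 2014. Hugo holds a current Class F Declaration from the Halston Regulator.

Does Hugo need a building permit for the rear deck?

Yes — Hugo must obtain a building permit.

Exception (a): a current General Clearance is held; the setback is at least 3 m on every side — every condition holds. Turning to paragraph (f): (f) is triggered — a home-based business operates on the lot. So (a) is unavailable.
Exception (b) does not apply: the structure will be visible from the street.
Exception (c) requires that the structure's height is under 6 ft; but the structure's height is 6 ft, not under 6 ft, so (c) is unavailable.
Exception (d) requires that the owner holds a current General Certificate from the Halston Regulator; but there is no General Certificate in force, so (d) is unavailable.
Exception (e) is satisfied on its face — the lot has no other accessory structure; a current Schedule 3 Certificate is held. However, paragraphs (h)–(m) must be considered: (h) operates against (e): a current Class F Declaration is held. (i) would limit (h) — a current Tier C Certificate is held — but (j) sets (i) aside: (j) operates against (i): the reportable unit count is 102, less than the 104 limit. (k) operates (the lot is in a historic district), but is set aside by (l): (l) operates against (k): the reference index is 530, less than the 638 limit. (m) is not triggered (the qualifying period is 140 days, short of 170 days), so (l) stands. (e) is therefore removed.
Every exception is unavailable, so the rule governs.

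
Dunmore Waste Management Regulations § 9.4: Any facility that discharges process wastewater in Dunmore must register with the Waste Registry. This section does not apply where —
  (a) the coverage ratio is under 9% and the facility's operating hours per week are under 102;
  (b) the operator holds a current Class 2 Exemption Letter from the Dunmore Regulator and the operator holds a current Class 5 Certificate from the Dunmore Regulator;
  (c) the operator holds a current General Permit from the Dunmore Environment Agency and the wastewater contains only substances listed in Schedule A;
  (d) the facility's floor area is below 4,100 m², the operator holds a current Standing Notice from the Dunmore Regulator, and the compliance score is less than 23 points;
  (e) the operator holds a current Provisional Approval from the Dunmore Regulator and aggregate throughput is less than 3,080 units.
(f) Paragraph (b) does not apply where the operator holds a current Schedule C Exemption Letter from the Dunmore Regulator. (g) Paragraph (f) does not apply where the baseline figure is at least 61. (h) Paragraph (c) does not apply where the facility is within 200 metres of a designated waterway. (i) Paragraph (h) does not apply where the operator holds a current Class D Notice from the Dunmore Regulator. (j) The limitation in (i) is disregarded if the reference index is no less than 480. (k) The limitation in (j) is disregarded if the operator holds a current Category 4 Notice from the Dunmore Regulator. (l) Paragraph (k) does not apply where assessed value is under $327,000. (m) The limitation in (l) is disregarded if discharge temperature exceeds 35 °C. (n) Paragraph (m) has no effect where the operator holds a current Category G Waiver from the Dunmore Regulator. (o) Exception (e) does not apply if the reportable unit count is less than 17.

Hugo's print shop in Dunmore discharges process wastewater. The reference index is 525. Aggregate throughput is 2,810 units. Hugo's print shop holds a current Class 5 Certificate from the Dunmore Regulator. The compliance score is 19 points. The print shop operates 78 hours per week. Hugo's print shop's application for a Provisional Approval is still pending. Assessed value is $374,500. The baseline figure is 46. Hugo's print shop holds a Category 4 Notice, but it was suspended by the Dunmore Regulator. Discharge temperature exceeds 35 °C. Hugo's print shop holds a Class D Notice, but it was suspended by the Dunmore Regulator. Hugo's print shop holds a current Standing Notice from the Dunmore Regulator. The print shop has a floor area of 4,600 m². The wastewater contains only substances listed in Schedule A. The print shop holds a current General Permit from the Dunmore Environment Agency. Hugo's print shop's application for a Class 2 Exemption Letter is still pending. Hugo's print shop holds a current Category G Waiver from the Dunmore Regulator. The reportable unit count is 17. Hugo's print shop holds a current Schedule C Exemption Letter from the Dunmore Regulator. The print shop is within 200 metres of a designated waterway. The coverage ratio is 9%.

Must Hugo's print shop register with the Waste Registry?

Yes — Hugo's print shop must register with the Waste Registry.

Exception (a) does not apply: the coverage ratio is 9%, not under 9%.
Exception (b) does not apply: the Class 2 Exemption Letter is not current.
Exception (c) is satisfied on its face — a current General Permit is held; the wastewater is Schedule-A-only. Turning to paragraphs (h)–(n): (h) is triggered — the print shop is within 200 m of a designated waterway. (i) is inapplicable (no current Class D Notice is held), so (h) stands. So (c) is unavailable.
Exception (d) fails — the facility's floor area is 4,600 m², not below 4,100 m².
Exception (e) fails — no current Provisional Approval is held.
No exception displaces § 9.4.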